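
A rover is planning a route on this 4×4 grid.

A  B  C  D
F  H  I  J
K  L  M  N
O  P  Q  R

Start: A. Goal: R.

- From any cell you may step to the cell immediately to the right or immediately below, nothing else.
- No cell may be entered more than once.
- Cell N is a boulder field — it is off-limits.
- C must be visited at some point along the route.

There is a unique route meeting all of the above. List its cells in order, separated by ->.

Moves only go right or down, so the column and row indices never decrease.
Route from A: 2× right (reaching C), 3× down (reaching Q), right to R — 6 moves in all.
Check: all required cells visited.

A -> B -> C -> I -> M -> Q -> R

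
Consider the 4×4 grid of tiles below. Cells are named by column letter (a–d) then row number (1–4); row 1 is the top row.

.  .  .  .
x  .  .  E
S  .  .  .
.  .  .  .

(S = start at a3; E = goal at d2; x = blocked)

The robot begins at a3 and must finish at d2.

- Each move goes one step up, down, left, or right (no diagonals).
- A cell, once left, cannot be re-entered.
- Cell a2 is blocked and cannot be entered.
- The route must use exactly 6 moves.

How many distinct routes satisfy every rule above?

Need simple routes of exactly 6 moves from a3 to d2 (Manhattan distance 4, so 1 moves are spent on a detour and 1 undoing it).
Branch systematically from the start, pruning whenever the remaining move budget drops below the Manhattan distance to d2 or differs from it in parity. Grouping the completions by first move — via a4: 6; via b3: 9 — and summing: 6 + 9 = 15.
That gives 15 routes.

15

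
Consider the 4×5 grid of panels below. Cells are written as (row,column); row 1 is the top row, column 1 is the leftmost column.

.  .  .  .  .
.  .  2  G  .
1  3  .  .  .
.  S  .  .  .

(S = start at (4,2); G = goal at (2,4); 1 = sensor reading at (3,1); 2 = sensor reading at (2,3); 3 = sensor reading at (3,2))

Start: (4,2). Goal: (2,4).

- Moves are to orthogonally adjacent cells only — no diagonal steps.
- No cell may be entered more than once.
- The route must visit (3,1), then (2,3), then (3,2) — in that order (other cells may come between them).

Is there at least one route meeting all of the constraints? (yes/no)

yes

One route that works: (4,2) → (4,1) → (3,1) → (2,1) → (1,1) → (1,2) → (1,3) → (2,3) → (2,2) → (3,2) → (3,3) → (3,4) → (2,4).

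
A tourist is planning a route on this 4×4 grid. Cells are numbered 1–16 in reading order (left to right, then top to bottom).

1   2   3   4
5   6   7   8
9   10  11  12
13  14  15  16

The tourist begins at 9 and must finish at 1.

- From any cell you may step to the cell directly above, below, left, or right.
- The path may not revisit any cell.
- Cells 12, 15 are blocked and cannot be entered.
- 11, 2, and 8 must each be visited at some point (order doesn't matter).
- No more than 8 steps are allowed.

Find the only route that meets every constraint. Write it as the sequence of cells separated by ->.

Any route must reach 11, 2, and 8 and still end at 1 within 8 moves, so the order of the required stops is forced.
Route from 9: right 2 to 11, up 1 to 7, right 1 to 8, up 1 to 4, left 3 to 1 — 8 moves in all.
Check: all required cells visited; 8 ≤ 8 moves.

9 -> 10 -> 11 -> 7 -> 8 -> 4 -> 3 -> 2 -> 1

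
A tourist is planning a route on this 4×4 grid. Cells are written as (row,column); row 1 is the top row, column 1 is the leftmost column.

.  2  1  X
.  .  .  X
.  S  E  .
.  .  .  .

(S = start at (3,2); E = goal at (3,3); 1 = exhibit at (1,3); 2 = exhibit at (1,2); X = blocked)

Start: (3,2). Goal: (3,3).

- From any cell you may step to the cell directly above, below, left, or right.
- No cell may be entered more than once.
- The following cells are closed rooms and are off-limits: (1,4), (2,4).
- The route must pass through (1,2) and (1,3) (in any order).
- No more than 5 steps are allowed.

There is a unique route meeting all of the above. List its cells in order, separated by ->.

(3,2) -> (2,2) -> (1,2) -> (1,3) -> (2,3) -> (3,3)

The budget equals the shortest possible length, so every move has to be on a shortest route through the required cells.
Route from (3,2): 2× up (reaching (1,2)), right to (1,3), 2× down (reaching (3,3)) — 5 moves in all.
Check: all required cells visited; 5 ≤ 5 moves.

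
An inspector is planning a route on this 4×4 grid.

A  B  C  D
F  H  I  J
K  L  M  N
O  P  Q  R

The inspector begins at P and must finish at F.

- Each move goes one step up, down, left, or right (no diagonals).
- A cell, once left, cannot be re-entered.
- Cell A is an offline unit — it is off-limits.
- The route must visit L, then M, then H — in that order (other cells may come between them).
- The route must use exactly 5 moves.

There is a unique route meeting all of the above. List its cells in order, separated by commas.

P, L, M, I, H, F

The waypoints must appear in the order L, M, H, with no cell reused.
Route from P: up 1 to L, right 1 to M, up 1 to I, left 2 to F — 5 moves in all.
Check: order respected (L at step 1, M at step 2, H at step 4); 5 moves as required.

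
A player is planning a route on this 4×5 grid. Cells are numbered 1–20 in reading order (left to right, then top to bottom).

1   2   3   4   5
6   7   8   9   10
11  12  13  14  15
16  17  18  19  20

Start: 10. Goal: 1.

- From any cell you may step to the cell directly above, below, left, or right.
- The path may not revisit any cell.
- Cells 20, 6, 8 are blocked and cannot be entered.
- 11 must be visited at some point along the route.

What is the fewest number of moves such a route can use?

11

Any route passes through 11 somewhere between 10 and 1. Summing Manhattan distances along the two legs (10 → 11 → 1) gives a lower bound of 5 + 2 = 7 moves.
That bound ignores the blocked cells. Measuring each leg by the fewest moves that actually steer around them (10→11: 5; 11→1: 4) raises the lower bound to 9.
The shortest route satisfying every rule uses 11 moves: 10 → 15 → 14 → 19 → 18 → 17 → 16 → 11 → 12 → 7 → 2 → 1.
The no-revisit rule (legs can't share cells) pushes the minimum above the 9-move bound; an exhaustive check rules out every length from 9 to 10, leaving 11 as the minimum.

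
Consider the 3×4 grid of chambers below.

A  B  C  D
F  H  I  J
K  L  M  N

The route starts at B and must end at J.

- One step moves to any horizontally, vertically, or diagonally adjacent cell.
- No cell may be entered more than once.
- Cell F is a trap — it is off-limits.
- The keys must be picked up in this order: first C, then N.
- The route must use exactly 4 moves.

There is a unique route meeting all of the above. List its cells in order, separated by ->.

The waypoints must appear in the order C, N, with no cell reused.
Route from B: right to C, down to I, down-right to N, up to J — 4 moves in all.
Check: order respected (C at step 1, N at step 3); 4 moves as required.

B -> C -> I -> N -> J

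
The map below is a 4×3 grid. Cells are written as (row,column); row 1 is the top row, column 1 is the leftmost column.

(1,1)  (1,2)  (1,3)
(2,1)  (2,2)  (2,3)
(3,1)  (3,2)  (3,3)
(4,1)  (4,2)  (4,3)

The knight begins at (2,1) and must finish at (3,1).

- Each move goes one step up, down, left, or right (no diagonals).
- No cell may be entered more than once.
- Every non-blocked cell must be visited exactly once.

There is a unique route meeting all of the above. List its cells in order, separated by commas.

Need to visit all 12 open cells exactly once, starting at (2,1) and ending at (3,1).
Route from (2,1): up 1 to (1,1), right 2 to (1,3), down 1 to (2,3), left 1 to (2,2), down 1 to (3,2), right 1 to (3,3), down 1 to (4,3), left 2 to (4,1), up 1 to (3,1) — 11 moves in all.
Check: all 12 open cells covered.

(2,1), (1,1), (1,2), (1,3), (2,3), (2,2), (3,2), (3,3), (4,3), (4,2), (4,1), (3,1)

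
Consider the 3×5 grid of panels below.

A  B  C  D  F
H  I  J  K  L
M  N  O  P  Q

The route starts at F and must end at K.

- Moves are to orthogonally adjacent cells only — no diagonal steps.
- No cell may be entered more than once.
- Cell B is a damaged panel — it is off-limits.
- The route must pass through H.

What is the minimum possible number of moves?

10

Any route passes through H somewhere between F and K. Summing Manhattan distances along the two legs (F → H → K) gives a lower bound of 5 + 3 = 8 moves.
The shortest route satisfying every rule uses 10 moves: F → L → Q → P → O → N → M → H → I → J → K.
The no-revisit rule (legs can't share cells) pushes the minimum above the 8-move bound; an exhaustive check rules out every length from 8 to 9, leaving 10 as the minimum.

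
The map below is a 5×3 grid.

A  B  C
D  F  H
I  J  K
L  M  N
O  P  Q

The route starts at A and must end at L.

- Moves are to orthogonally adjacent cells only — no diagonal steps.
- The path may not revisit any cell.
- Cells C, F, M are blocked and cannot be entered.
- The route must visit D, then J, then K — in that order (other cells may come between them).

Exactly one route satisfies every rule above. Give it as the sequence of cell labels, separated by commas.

A, D, I, J, K, N, Q, P, O, L

The waypoints must appear in the order D, J, K, with no cell reused.
Route from A: down 2 to I, right 2 to K, down 2 to Q, left 2 to O, up 1 to L — 9 moves in all.
Check: order respected (D at step 1, J at step 3, K at step 4).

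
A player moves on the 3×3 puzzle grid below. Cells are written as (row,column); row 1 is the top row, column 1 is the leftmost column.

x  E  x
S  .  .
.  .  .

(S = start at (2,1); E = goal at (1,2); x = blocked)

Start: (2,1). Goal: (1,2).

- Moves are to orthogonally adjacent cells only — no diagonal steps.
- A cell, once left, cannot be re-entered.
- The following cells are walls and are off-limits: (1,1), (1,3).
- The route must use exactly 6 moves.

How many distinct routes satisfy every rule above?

Need simple routes of exactly 6 moves from (2,1) to (1,2) (Manhattan distance 2, so 2 moves are spent on a detour and 2 undoing it).
Enumerating: (2,1) (3,1) (3,2) (3,3) (2,3) (2,2) (1,2).
That gives 1 route.

1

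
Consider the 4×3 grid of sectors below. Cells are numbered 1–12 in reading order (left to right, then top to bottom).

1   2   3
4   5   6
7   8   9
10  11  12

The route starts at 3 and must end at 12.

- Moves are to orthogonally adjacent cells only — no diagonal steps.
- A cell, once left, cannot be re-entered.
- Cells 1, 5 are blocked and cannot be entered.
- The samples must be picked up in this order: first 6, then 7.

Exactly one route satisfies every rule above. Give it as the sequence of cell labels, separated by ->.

3 -> 6 -> 9 -> 8 -> 7 -> 10 -> 11 -> 12

The waypoints must appear in the order 6, 7, with no cell reused.
Route from 3: down 2 to 9, left 2 to 7, down 1 to 10, right 2 to 12 — 7 moves in all.
Check: order respected (6 at step 1, 7 at step 4).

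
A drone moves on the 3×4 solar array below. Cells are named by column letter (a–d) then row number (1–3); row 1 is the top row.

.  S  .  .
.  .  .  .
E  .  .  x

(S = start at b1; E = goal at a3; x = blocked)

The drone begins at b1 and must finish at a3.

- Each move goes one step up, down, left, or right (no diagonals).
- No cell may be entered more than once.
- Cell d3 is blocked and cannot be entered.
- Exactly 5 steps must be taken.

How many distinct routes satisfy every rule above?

Need simple routes of exactly 5 moves from b1 to a3 (Manhattan distance 3, so 1 moves are spent on a detour and 1 undoing it).
Enumerating: b1 b2 c2 c3 b3 a3 | b1 a1 a2 b2 b3 a3 | b1 c1 c2 c3 b3 a3 | b1 c1 c2 b2 b3 a3 | b1 c1 c2 b2 a2 a3.
That gives 5 routes.

5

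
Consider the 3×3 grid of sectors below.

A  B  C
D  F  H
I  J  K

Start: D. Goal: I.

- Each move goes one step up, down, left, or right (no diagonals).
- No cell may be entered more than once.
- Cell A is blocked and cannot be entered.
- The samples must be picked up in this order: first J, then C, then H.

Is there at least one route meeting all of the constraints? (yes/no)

no

Ignoring the required order, 1 revisit-free route from D to I passes through all of J, C, and H; the waypoint orders that occur are C → H → J (1) — never J → C → H.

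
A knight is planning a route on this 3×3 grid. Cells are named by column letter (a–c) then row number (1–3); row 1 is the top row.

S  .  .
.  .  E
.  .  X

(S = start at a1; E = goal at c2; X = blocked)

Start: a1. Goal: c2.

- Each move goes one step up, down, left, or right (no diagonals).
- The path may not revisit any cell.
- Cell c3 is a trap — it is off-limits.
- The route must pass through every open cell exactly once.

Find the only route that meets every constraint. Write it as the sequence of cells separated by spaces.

a1 a2 a3 b3 b2 b1 c1 c2

Need to visit all 8 open cells exactly once, starting at a1 and ending at c2.
Route from a1: down 2 to a3, right 1 to b3, up 2 to b1, right 1 to c1, down 1 to c2 — 7 moves in all.
Check: all 8 open cells covered.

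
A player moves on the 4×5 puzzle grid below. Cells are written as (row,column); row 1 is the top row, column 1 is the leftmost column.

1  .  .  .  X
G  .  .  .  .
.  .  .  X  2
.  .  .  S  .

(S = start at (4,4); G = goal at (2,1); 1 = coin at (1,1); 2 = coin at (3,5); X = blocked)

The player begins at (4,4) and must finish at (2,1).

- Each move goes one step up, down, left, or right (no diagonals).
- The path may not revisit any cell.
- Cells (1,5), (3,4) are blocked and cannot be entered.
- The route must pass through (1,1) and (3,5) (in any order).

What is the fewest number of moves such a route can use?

9

Any route passes through (1,1) and (3,5) in some order between (4,4) and (2,1). Summing Manhattan distances along each leg and taking the cheapest ordering ((4,4) → (3,5) → (1,1) → (2,1)) gives a lower bound of 2 + 6 + 1 = 9 moves.
A route of 9 moves achieves this: (4,4) → (4,5) → (3,5) → (2,5) → (2,4) → (1,4) → (1,3) → (1,2) → (1,1) → (2,1).
Since 9 matches the lower bound, it is optimal.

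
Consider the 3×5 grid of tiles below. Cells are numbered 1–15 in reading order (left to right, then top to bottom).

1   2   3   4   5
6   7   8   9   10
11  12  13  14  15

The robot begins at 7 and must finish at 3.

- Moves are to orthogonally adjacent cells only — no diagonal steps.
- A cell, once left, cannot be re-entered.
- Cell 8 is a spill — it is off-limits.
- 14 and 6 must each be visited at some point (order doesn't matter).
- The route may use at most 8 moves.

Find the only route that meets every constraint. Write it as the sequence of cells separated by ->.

Any route must reach 14 and 6 and still end at 3 within 8 moves, so the order of the required stops is forced.
Route from 7: left 1 to 6, down 1 to 11, right 3 to 14, up 2 to 4, left 1 to 3 — 8 moves in all.
Check: all required cells visited; 8 ≤ 8 moves.

7 -> 6 -> 11 -> 12 -> 13 -> 14 -> 9 -> 4 -> 3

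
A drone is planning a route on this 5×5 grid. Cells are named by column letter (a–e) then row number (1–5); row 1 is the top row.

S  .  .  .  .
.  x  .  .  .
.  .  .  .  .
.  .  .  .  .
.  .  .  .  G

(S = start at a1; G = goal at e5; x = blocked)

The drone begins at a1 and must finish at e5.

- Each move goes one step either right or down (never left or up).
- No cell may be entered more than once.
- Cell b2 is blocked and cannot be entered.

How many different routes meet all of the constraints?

30

A right/down-only route from a1 to e5 makes exactly 4 down-moves and 4 right-moves in some order.
With no other constraints that would be C(8,4) = 70 routes.
Subtract routes through each blocked cell (inclusion–exclusion for overlaps): − through b2: 40 → 30.
That gives 30 routes.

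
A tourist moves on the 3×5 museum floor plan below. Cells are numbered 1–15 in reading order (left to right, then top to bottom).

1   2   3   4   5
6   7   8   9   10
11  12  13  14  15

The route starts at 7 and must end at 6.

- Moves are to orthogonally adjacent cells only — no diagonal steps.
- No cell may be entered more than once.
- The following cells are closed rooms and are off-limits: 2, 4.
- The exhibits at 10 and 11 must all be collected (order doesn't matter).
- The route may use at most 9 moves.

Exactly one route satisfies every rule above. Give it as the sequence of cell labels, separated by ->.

The 9-move cap with required stops at 10, 11 leaves no slack for detours.
Route from 7: 3× right (reaching 10), down to 15, 4× left (reaching 11), up to 6 — 9 moves in all.
Check: all required cells visited; 9 ≤ 9 moves.

7 -> 8 -> 9 -> 10 -> 15 -> 14 -> 13 -> 12 -> 11 -> 6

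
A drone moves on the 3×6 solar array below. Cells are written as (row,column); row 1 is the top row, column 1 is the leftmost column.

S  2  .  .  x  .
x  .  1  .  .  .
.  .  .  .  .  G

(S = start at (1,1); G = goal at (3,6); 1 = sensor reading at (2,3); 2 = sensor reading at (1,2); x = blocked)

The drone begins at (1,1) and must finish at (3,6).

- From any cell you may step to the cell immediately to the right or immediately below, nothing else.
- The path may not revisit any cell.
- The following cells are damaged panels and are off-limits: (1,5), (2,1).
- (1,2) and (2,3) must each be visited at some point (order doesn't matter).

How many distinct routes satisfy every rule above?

A right/down-only route from (1,1) to (3,6) makes exactly 2 down-moves and 5 right-moves in some order.
With no other constraints that would be C(7,2) = 21 routes.
A monotone route can only reach the required cells in the order (1,2), (2,3), so split there and multiply the segment counts (each segment already excludes blocked cells): (1,1)→(1,2): 1; (1,2)→(2,3): 2; (2,3)→(3,6): 4; product = 8.
That gives 8 routes.

8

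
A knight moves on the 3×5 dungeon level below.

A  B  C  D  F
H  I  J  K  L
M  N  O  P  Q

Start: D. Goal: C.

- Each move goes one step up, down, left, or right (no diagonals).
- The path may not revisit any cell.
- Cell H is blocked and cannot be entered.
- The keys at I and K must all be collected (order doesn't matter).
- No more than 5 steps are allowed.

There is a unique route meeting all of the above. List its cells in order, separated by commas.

D, K, J, I, B, C

The 5-move cap with required stops at I, K leaves no slack for detours.
Route from D: down 1 to K, left 2 to I, up 1 to B, right 1 to C — 5 moves in all.
Check: all required cells visited; 5 ≤ 5 moves.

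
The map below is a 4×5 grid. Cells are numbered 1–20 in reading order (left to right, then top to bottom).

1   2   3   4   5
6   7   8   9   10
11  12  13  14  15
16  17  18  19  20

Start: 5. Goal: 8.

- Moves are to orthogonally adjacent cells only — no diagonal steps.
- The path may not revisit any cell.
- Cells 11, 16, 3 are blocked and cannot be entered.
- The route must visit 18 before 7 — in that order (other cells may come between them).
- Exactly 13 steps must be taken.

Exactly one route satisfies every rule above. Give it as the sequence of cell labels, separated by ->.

5 -> 4 -> 9 -> 10 -> 15 -> 20 -> 19 -> 14 -> 13 -> 18 -> 17 -> 12 -> 7 -> 8

The waypoints must appear in the order 18, 7, with no cell reused.
Route from 5: left to 4, down to 9, right to 10, 2× down (reaching 20), left to 19, up to 14, left to 13, down to 18, left to 17, 2× up (reaching 7), right to 8 — 13 moves in all.
Check: order respected (18 at step 9, 7 at step 12); 13 moves as required.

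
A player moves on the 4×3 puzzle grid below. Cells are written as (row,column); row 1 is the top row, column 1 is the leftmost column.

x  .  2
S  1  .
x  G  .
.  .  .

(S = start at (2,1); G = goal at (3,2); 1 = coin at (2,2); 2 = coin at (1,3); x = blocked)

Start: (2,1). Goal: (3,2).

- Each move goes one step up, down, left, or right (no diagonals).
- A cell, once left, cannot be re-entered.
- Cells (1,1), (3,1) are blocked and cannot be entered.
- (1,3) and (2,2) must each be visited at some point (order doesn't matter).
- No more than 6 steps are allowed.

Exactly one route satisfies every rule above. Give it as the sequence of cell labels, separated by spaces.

(2,1) (2,2) (1,2) (1,3) (2,3) (3,3) (3,2)

The 6-move cap with required stops at (1,3), (2,2) leaves no slack for detours.
Route from (2,1): right to (2,2), up to (1,2), right to (1,3), 2× down (reaching (3,3)), left to (3,2) — 6 moves in all.
Check: all required cells visited; 6 ≤ 6 moves.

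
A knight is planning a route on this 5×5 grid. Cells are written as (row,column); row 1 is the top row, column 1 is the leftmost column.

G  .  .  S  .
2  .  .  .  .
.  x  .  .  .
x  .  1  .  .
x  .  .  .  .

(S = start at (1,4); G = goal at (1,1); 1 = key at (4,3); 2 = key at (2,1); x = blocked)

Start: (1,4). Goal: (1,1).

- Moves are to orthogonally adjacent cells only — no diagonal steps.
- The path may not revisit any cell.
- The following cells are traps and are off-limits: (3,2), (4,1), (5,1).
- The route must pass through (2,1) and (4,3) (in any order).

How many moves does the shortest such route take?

9

Any route passes through (2,1) and (4,3) in some order between (1,4) and (1,1). Summing Manhattan distances along each leg and taking the cheapest ordering ((1,4) → (4,3) → (2,1) → (1,1)) gives a lower bound of 4 + 4 + 1 = 9 moves.
A route of 9 moves achieves this: (1,4) → (2,4) → (3,4) → (4,4) → (4,3) → (3,3) → (2,3) → (2,2) → (2,1) → (1,1).
Since 9 matches the lower bound, it is optimal.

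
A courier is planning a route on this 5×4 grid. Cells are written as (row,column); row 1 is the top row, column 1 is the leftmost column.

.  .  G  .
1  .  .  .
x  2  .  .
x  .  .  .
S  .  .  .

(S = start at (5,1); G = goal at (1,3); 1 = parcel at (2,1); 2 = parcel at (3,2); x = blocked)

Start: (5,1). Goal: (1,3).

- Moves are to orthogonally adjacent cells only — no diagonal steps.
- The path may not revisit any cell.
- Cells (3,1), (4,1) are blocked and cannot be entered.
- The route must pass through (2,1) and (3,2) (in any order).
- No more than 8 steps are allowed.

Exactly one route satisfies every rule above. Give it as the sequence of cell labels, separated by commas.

The budget equals the shortest possible length, so every move has to be on a shortest route through the required cells.
Route from (5,1): right 1 to (5,2), up 3 to (2,2), left 1 to (2,1), up 1 to (1,1), right 2 to (1,3) — 8 moves in all.
Check: all required cells visited; 8 ≤ 8 moves.

(5,1), (5,2), (4,2), (3,2), (2,2), (2,1), (1,1), (1,2), (1,3)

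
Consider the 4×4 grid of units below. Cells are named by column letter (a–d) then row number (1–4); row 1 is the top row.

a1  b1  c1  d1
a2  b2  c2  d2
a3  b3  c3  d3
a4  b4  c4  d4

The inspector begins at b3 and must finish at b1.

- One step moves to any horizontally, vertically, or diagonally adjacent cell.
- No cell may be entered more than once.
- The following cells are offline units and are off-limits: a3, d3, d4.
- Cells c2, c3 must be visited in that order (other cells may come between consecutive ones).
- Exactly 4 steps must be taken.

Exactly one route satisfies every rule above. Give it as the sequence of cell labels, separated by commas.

b3, c2, c3, b2, b1

The waypoints must appear in the order c2, c3, with no cell reused.
Route from b3: up-right 1 to c2, down 1 to c3, up-left 1 to b2, up 1 to b1 — 4 moves in all.
Check: order respected (c2 at step 1, c3 at step 2); 4 moves as required.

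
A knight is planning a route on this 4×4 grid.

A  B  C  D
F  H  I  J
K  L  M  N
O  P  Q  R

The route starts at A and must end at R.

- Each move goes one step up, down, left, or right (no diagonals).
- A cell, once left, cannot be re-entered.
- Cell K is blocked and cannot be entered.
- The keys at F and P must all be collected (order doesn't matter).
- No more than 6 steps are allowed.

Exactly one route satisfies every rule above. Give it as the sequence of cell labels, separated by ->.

Any route must reach F and P and still end at R within 6 moves, so the order of the required stops is forced.
Route from A: down to F, right to H, 2× down (reaching P), 2× right (reaching R) — 6 moves in all.
Check: all required cells visited; 6 ≤ 6 moves.

A -> F -> H -> L -> P -> Q -> R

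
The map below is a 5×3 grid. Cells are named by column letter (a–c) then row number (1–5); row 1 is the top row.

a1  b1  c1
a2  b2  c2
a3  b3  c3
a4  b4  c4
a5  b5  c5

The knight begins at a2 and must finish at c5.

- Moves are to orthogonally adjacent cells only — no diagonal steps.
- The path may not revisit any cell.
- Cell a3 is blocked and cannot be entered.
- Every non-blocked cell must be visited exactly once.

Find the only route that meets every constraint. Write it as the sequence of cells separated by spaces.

Need to visit all 14 open cells exactly once, starting at a2 and ending at c5.
Route from a2: up to a1, 2× right (reaching c1), down to c2, left to b2, down to b3, right to c3, down to c4, 2× left (reaching a4), down to a5, 2× right (reaching c5) — 13 moves in all.
Check: all 14 open cells covered.

a2 a1 b1 c1 c2 b2 b3 c3 c4 b4 a4 a5 b5 c5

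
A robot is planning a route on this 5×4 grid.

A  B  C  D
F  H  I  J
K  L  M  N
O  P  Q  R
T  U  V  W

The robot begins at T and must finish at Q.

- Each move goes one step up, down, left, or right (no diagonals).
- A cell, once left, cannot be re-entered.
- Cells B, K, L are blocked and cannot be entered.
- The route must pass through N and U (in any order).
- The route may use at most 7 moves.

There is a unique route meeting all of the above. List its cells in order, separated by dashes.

T - U - V - W - R - N - M - Q

The budget equals the shortest possible length, so every move has to be on a shortest route through the required cells.
Route from T: right 3 to W, up 2 to N, left 1 to M, down 1 to Q — 7 moves in all.
Check: all required cells visited; 7 ≤ 7 moves.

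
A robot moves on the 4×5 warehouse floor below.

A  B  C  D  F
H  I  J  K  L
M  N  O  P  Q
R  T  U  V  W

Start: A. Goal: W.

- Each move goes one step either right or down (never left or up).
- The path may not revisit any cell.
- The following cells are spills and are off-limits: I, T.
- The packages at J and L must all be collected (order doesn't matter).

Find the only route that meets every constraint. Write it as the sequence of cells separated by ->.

A -> B -> C -> J -> K -> L -> Q -> W

Moves only go right or down, so the column and row indices never decrease.
Route from A: 2× right (reaching C), down to J, 2× right (reaching L), 2× down (reaching W) — 7 moves in all.
Check: all required cells visited.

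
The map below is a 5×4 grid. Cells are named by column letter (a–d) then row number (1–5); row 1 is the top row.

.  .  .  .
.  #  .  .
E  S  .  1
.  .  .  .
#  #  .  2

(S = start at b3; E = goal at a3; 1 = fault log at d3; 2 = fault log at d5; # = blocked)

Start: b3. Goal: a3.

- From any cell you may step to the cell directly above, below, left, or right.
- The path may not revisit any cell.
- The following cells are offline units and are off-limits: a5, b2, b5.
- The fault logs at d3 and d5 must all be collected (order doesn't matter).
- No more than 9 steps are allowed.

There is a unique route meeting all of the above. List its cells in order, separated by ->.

Any route must reach d3 and d5 and still end at a3 within 9 moves, so the order of the required stops is forced.
Route from b3: 2× right (reaching d3), 2× down (reaching d5), left to c5, up to c4, 2× left (reaching a4), up to a3 — 9 moves in all.
Check: all required cells visited; 9 ≤ 9 moves.

b3 -> c3 -> d3 -> d4 -> d5 -> c5 -> c4 -> b4 -> a4 -> a3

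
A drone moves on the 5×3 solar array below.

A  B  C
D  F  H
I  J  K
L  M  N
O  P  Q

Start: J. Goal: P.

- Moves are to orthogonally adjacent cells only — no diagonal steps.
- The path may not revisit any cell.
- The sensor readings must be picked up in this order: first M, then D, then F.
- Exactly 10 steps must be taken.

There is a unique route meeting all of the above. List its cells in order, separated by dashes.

J - M - L - I - D - F - H - K - N - Q - P

The waypoints must appear in the order M, D, F, with no cell reused.
Route from J: down 1 to M, left 1 to L, up 2 to D, right 2 to H, down 3 to Q, left 1 to P — 10 moves in all.
Check: order respected (M at step 1, D at step 4, F at step 5); 10 moves as required.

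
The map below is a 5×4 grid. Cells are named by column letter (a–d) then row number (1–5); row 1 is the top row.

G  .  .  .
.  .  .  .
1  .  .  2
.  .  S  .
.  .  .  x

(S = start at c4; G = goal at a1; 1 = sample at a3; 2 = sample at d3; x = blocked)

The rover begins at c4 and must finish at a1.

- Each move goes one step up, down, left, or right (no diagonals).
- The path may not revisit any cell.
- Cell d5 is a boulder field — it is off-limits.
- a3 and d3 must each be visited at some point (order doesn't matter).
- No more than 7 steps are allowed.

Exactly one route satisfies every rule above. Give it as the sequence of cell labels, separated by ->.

The 7-move cap with required stops at a3, d3 leaves no slack for detours.
Route from c4: right to d4, up to d3, 3× left (reaching a3), 2× up (reaching a1) — 7 moves in all.
Check: all required cells visited; 7 ≤ 7 moves.

c4 -> d4 -> d3 -> c3 -> b3 -> a3 -> a2 -> a1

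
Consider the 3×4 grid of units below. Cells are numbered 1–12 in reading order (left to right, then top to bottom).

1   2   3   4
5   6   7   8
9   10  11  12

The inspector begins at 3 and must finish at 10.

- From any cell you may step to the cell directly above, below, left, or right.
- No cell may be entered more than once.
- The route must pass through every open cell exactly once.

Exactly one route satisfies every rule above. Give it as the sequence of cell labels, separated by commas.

3, 4, 8, 12, 11, 7, 6, 2, 1, 5, 9, 10

Need to visit all 12 open cells exactly once, starting at 3 and ending at 10.
Route from 3: right to 4, 2× down (reaching 12), left to 11, up to 7, left to 6, up to 2, left to 1, 2× down (reaching 9), right to 10 — 11 moves in all.
Check: all 12 open cells covered.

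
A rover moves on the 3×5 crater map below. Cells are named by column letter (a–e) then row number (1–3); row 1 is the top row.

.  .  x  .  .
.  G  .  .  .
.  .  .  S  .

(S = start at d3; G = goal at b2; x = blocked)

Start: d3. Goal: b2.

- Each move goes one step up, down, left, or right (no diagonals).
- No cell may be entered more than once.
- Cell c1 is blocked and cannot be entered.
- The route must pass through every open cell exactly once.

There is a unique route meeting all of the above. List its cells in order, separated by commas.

d3, e3, e2, e1, d1, d2, c2, c3, b3, a3, a2, a1, b1, b2

Need to visit all 14 open cells exactly once, starting at d3 and ending at b2.
Cell b1 has only two open neighbours (b2 and a1), so the path must pass straight through it: one of those is the cell it's entered from and the other is where it exits.
Route from d3: right to e3, 2× up (reaching e1), left to d1, down to d2, left to c2, down to c3, 2× left (reaching a3), 2× up (reaching a1), right to b1, down to b2 — 13 moves in all.
Check: all 14 open cells covered.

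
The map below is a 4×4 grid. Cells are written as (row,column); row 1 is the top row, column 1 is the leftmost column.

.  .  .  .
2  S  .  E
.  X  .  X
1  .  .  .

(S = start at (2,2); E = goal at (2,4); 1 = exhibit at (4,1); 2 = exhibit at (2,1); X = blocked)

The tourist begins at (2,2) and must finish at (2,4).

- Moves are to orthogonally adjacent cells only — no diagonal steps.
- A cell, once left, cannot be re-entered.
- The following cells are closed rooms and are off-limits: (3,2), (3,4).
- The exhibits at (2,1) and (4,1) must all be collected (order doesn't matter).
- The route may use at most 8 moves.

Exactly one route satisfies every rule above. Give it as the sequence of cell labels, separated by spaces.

The 8-move cap with required stops at (2,1), (4,1) leaves no slack for detours.
Route from (2,2): left 1 to (2,1), down 2 to (4,1), right 2 to (4,3), up 2 to (2,3), right 1 to (2,4) — 8 moves in all.
Check: all required cells visited; 8 ≤ 8 moves.

(2,2) (2,1) (3,1) (4,1) (4,2) (4,3) (3,3) (2,3) (2,4)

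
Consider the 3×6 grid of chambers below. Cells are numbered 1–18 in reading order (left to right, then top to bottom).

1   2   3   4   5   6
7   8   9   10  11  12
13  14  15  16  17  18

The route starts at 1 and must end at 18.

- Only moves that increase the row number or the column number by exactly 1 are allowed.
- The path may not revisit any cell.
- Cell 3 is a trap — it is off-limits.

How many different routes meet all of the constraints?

11

A right/down-only route from 1 to 18 makes exactly 2 down-moves and 5 right-moves in some order.
With no other constraints that would be C(7,2) = 21 routes.
Subtract routes through each blocked cell (inclusion–exclusion for overlaps): − through 3: 10 → 11.
That gives 11 routes.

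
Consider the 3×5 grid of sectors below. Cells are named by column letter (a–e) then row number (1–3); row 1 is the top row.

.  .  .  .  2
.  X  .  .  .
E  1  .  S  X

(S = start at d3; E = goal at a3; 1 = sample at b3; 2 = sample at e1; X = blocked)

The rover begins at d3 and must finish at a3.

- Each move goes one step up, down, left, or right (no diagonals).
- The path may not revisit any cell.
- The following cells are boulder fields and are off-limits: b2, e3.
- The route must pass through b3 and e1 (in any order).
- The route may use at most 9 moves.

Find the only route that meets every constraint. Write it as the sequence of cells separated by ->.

The 9-move cap with required stops at b3, e1 leaves no slack for detours.
Route from d3: up 1 to d2, right 1 to e2, up 1 to e1, left 2 to c1, down 2 to c3, left 2 to a3 — 9 moves in all.
Check: all required cells visited; 9 ≤ 9 moves.

d3 -> d2 -> e2 -> e1 -> d1 -> c1 -> c2 -> c3 -> b3 -> a3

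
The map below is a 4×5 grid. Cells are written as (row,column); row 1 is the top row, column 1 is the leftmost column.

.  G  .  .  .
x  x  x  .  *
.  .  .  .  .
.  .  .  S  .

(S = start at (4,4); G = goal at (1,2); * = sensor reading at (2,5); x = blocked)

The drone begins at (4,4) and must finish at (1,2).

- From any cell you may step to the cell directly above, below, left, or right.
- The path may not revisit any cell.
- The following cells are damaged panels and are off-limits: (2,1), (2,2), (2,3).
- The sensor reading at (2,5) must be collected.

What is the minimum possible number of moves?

7

Any route passes through (2,5) somewhere between (4,4) and (1,2). Summing Manhattan distances along the two legs ((4,4) → (2,5) → (1,2)) gives a lower bound of 3 + 4 = 7 moves.
A route of 7 moves achieves this: (4,4) → (3,4) → (2,4) → (2,5) → (1,5) → (1,4) → (1,3) → (1,2).
Since 7 matches the lower bound, it is optimal.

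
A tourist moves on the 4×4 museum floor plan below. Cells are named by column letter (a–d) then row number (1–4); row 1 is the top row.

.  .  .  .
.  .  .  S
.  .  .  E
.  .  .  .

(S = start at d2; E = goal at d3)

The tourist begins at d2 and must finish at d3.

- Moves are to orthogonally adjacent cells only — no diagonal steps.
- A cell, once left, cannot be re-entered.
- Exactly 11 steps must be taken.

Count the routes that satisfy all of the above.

55

Need simple routes of exactly 11 moves from d2 to d3 (Manhattan distance 1, so 5 moves are spent on a detour and 5 undoing it).
Branch systematically from the start, pruning whenever the remaining move budget drops below the Manhattan distance to d3 or differs from it in parity. Grouping the completions by first move — via d1: 30; via c2: 25 (no valid completion starts via d3) — and summing: 30 + 25 = 55.
That gives 55 routes.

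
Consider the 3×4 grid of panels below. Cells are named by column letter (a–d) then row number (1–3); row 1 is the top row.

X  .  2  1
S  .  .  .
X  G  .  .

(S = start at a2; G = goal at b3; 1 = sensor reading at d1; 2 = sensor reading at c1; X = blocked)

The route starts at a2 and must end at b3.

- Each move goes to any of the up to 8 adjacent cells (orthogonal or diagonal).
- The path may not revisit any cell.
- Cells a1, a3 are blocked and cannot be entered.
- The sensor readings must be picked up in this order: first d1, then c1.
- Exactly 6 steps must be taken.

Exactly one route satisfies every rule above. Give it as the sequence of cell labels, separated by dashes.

The waypoints must appear in the order d1, c1, with no cell reused.
Route from a2: up-right to b1, down-right to c2, up-right to d1, left to c1, down-left to b2, down to b3 — 6 moves in all.
Check: order respected (1 at step 3, 2 at step 4); 6 moves as required.

a2 - b1 - c2 - d1 - c1 - b2 - b3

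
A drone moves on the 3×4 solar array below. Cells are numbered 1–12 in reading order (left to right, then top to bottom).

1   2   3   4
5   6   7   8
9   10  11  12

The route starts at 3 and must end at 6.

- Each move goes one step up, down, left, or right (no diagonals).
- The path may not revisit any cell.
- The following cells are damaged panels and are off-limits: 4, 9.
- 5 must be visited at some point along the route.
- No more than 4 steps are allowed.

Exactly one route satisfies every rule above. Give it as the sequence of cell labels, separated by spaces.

The 4-move cap with required stops at 5 leaves no slack for detours.
Route from 3: left 2 to 1, down 1 to 5, right 1 to 6 — 4 moves in all.
Check: all required cells visited; 4 ≤ 4 moves.

3 2 1 5 6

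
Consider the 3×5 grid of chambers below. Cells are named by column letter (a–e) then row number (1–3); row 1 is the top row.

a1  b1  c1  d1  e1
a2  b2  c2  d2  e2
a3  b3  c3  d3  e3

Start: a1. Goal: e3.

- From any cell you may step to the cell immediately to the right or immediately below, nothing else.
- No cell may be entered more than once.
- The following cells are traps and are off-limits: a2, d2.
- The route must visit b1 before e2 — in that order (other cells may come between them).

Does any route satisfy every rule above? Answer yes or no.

One route that works: a1 → b1 → c1 → d1 → e1 → e2 → e3.

yes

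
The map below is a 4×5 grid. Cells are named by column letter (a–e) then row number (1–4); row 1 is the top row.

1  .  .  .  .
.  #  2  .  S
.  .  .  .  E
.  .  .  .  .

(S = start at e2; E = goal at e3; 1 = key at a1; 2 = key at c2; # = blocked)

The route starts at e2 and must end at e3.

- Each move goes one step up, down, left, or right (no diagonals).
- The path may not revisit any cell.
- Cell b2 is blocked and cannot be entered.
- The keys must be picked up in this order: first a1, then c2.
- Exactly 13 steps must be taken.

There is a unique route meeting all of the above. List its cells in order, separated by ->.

e2 -> e1 -> d1 -> c1 -> b1 -> a1 -> a2 -> a3 -> b3 -> c3 -> c2 -> d2 -> d3 -> e3

The waypoints must appear in the order a1, c2, with no cell reused.
Route from e2: up 1 to e1, left 4 to a1, down 2 to a3, right 2 to c3, up 1 to c2, right 1 to d2, down 1 to d3, right 1 to e3 — 13 moves in all.
Check: order respected (1 at step 5, 2 at step 10); 13 moves as required.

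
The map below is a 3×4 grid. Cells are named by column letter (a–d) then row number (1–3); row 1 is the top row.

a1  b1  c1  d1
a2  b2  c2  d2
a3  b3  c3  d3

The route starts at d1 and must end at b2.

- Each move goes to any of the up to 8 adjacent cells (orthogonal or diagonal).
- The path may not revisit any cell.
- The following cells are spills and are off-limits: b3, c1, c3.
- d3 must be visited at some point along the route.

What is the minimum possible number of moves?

Any route passes through d3 somewhere between d1 and b2. Summing Chebyshev distances along the two legs (d1 → d3 → b2) gives a lower bound of 2 + 2 = 4 moves.
A route of 4 moves achieves this: d1 → d2 → d3 → c2 → b2.
Since 4 matches the lower bound, it is optimal.

4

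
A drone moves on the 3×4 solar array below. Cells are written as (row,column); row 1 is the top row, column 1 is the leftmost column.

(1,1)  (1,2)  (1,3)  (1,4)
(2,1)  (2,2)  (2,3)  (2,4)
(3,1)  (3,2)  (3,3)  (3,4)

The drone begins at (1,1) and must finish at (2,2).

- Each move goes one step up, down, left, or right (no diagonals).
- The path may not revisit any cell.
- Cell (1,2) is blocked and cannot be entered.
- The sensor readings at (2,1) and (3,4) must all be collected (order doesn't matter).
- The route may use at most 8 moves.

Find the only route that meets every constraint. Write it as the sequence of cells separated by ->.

(1,1) -> (2,1) -> (3,1) -> (3,2) -> (3,3) -> (3,4) -> (2,4) -> (2,3) -> (2,2)

The budget equals the shortest possible length, so every move has to be on a shortest route through the required cells.
Route from (1,1): down 2 to (3,1), right 3 to (3,4), up 1 to (2,4), left 2 to (2,2) — 8 moves in all.
Check: all required cells visited; 8 ≤ 8 moves.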